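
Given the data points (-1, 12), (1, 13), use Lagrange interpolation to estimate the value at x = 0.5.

Lagrange interpolation formula:
P(x) = Σ yᵢ × Lᵢ(x)
where Lᵢ(x) = Π_{j≠i} (x - xⱼ)/(xᵢ - xⱼ)

L_0(0.5) = (0.5 - 1)/(-1 - 1) = 0.250000
L_1(0.5) = (0.5 - (-1))/(1 - (-1)) = 0.750000

P(0.5) = 12×L_0(0.5) + 13×L_1(0.5)
P(0.5) = 12.750000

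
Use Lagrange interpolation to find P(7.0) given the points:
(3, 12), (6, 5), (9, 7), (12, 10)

Lagrange interpolation formula:
P(x) = Σ yᵢ × Lᵢ(x)
where Lᵢ(x) = Π_{j≠i} (x - xⱼ)/(xᵢ - xⱼ)

L_0(7.0) = (7.0 - 6)/(3 - 6) × (7.0 - 9)/(3 - 9) × (7.0 - 12)/(3 - 12) = -0.061728
L_1(7.0) = (7.0 - 3)/(6 - 3) × (7.0 - 9)/(6 - 9) × (7.0 - 12)/(6 - 12) = 0.740741
L_2(7.0) = (7.0 - 3)/(9 - 3) × (7.0 - 6)/(9 - 6) × (7.0 - 12)/(9 - 12) = 0.370370
L_3(7.0) = (7.0 - 3)/(12 - 3) × (7.0 - 6)/(12 - 6) × (7.0 - 9)/(12 - 9) = -0.049383

P(7.0) = 12×L_0(7.0) + 5×L_1(7.0) + 7×L_2(7.0) + 10×L_3(7.0)
P(7.0) = 5.061728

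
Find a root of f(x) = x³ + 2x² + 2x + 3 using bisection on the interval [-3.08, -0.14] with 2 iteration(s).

f(x) = x³ + 2x² + 2x + 3
Initial interval: [-3.08, -0.14]

Iteration 1:
  c_1 = (-3.080000 + (-0.140000))/2 = -1.610000
  f(c_1) = f(-1.610000) = 0.790919
  f(a) × f(c) < 0, new interval: [-3.080000, -1.610000]
Iteration 2:
  c_2 = (-3.080000 + (-1.610000))/2 = -2.345000
  f(c_2) = f(-2.345000) = -3.587164
  f(a) × f(c) ≥ 0, new interval: [-2.345000, -1.610000]

After 2 iteration(s), the approximation is c_2 = -2.345000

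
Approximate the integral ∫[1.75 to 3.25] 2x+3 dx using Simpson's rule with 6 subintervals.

f(x) = 2x+3
a = 1.75, b = 3.25, n = 6
h = (b - a)/n = 0.250000

Simpson's rule: (h/3)[f(x₀) + 4f(x₁) + 2f(x₂) + ... + f(xₙ)]

x_0 = 1.7500, f(x_0) = 6.500000, coefficient = 1
x_1 = 2.0000, f(x_1) = 7.000000, coefficient = 4
x_2 = 2.2500, f(x_2) = 7.500000, coefficient = 2
x_3 = 2.5000, f(x_3) = 8.000000, coefficient = 4
x_4 = 2.7500, f(x_4) = 8.500000, coefficient = 2
x_5 = 3.0000, f(x_5) = 9.000000, coefficient = 4
x_6 = 3.2500, f(x_6) = 9.500000, coefficient = 1

I ≈ (0.250000/3) × 144.000000 = 12.000000
Exact value: 12.000000
Error: 0.000000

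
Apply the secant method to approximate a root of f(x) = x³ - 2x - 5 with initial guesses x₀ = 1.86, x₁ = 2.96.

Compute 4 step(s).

f(x) = x³ - 2x - 5
x₀ = 1.86, x₁ = 2.96

Secant formula: x_{n+1} = x_n - f(x_n)(x_n - x_{n-1})/(f(x_n) - f(x_{n-1}))

Iteration 1:
  f(1.860000) = -2.285144
  f(2.960000) = 15.014336
  x_2 = 2.960000 - 15.014336×(2.960000 - 1.860000)/(15.014336 - (-2.285144))
       = 2.005303
Iteration 2:
  f(2.960000) = 15.014336
  f(2.005303) = -0.946806
  x_3 = 2.005303 - (-0.946806)×(2.005303 - 2.960000)/(-0.946806 - 15.014336)
       = 2.061935
Iteration 3:
  f(2.005303) = -0.946806
  f(2.061935) = -0.357401
  x_4 = 2.061935 - (-0.357401)×(2.061935 - 2.005303)/(-0.357401 - (-0.946806))
       = 2.096275
Iteration 4:
  f(2.061935) = -0.357401
  f(2.096275) = 0.019255
  x_5 = 2.096275 - 0.019255×(2.096275 - 2.061935)/(0.019255 - (-0.357401))
       = 2.094519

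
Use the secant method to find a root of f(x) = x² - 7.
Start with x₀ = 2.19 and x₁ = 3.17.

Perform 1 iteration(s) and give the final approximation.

f(x) = x² - 7
x₀ = 2.19, x₁ = 3.17

Secant formula: x_{n+1} = x_n - f(x_n)(x_n - x_{n-1})/(f(x_n) - f(x_{n-1}))

Iteration 1:
  f(2.190000) = -2.203900
  f(3.170000) = 3.048900
  x_2 = 3.170000 - 3.048900×(3.170000 - 2.190000)/(3.048900 - (-2.203900))
       = 2.601175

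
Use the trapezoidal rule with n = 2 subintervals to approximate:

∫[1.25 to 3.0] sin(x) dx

f(x) = sin(x)
a = 1.25, b = 3.0, n = 2
h = (b - a)/n = 0.875000

Trapezoidal rule: (h/2)[f(x₀) + 2f(x₁) + 2f(x₂) + ... + f(xₙ)]

x_0 = 1.2500, f(x_0) = 0.948985, coefficient = 1
x_1 = 2.1250, f(x_1) = 0.850320, coefficient = 2
x_2 = 3.0000, f(x_2) = 0.141120, coefficient = 1

I ≈ (0.875000/2) × 2.790744 = 1.220951
Exact value: 1.305315
Error: 0.084364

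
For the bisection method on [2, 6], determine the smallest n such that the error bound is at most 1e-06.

We need (b-a)/2^n ≤ 1e-06
(6 - 2)/2^n ≤ 1e-06
4/2^n ≤ 1e-06
2^n ≥ 4000000
n ≥ log₂(4000000) = 21.93
n ≥ 22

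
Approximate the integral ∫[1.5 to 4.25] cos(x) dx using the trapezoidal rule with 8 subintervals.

f(x) = cos(x)
a = 1.5, b = 4.25, n = 8
h = (b - a)/n = 0.343750

Trapezoidal rule: (h/2)[f(x₀) + 2f(x₁) + 2f(x₂) + ... + f(xₙ)]

x_0 = 1.5000, f(x_0) = 0.070737, coefficient = 1
x_1 = 1.8438, f(x_1) = -0.269577, coefficient = 2
x_2 = 2.1875, f(x_2) = -0.578349, coefficient = 2
x_3 = 2.5312, f(x_3) = -0.819452, coefficient = 2
x_4 = 2.8750, f(x_4) = -0.964674, coefficient = 2
x_5 = 3.2188, f(x_5) = -0.997025, coefficient = 2
x_6 = 3.5625, f(x_6) = -0.912719, coefficient = 2
x_7 = 3.9062, f(x_7) = -0.721620, coefficient = 2
x_8 = 4.2500, f(x_8) = -0.446087, coefficient = 1

I ≈ (0.343750/2) × -10.902180 = -1.873812
Exact value: -1.892484
Error: 0.018672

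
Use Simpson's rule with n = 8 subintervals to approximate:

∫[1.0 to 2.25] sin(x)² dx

f(x) = sin(x)²
a = 1.0, b = 2.25, n = 8
h = (b - a)/n = 0.156250

Simpson's rule: (h/3)[f(x₀) + 4f(x₁) + 2f(x₂) + ... + f(xₙ)]

x_0 = 1.0000, f(x_0) = 0.708073, coefficient = 1
x_1 = 1.1562, f(x_1) = 0.837773, coefficient = 4
x_2 = 1.3125, f(x_2) = 0.934754, coefficient = 2
x_3 = 1.4688, f(x_3) = 0.989623, coefficient = 4
x_4 = 1.6250, f(x_4) = 0.997065, coefficient = 2
x_5 = 1.7812, f(x_5) = 0.956359, coefficient = 4
x_6 = 1.9375, f(x_6) = 0.871449, coefficient = 2
x_7 = 2.0938, f(x_7) = 0.750558, coefficient = 4
x_8 = 2.2500, f(x_8) = 0.605398, coefficient = 1

I ≈ (0.156250/3) × 21.057258 = 1.096732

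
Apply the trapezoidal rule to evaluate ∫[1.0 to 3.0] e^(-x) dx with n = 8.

f(x) = e^(-x)
a = 1.0, b = 3.0, n = 8
h = (b - a)/n = 0.250000

Trapezoidal rule: (h/2)[f(x₀) + 2f(x₁) + 2f(x₂) + ... + f(xₙ)]

x_0 = 1.0000, f(x_0) = 0.367879, coefficient = 1
x_1 = 1.2500, f(x_1) = 0.286505, coefficient = 2
x_2 = 1.5000, f(x_2) = 0.223130, coefficient = 2
x_3 = 1.7500, f(x_3) = 0.173774, coefficient = 2
x_4 = 2.0000, f(x_4) = 0.135335, coefficient = 2
x_5 = 2.2500, f(x_5) = 0.105399, coefficient = 2
x_6 = 2.5000, f(x_6) = 0.082085, coefficient = 2
x_7 = 2.7500, f(x_7) = 0.063928, coefficient = 2
x_8 = 3.0000, f(x_8) = 0.049787, coefficient = 1

I ≈ (0.250000/2) × 2.557979 = 0.319747
Exact value: 0.318092
Error: 0.001655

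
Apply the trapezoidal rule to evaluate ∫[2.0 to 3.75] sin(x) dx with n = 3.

f(x) = sin(x)
a = 2.0, b = 3.75, n = 3
h = (b - a)/n = 0.583333

Trapezoidal rule: (h/2)[f(x₀) + 2f(x₁) + 2f(x₂) + ... + f(xₙ)]

x_0 = 2.0000, f(x_0) = 0.909297, coefficient = 1
x_1 = 2.5833, f(x_1) = 0.529711, coefficient = 2
x_2 = 3.1667, f(x_2) = -0.025071, coefficient = 2
x_3 = 3.7500, f(x_3) = -0.571561, coefficient = 1

I ≈ (0.583333/2) × 1.347015 = 0.392879
Exact value: 0.404413
Error: 0.011533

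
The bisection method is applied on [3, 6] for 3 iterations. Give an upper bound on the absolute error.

Bisection error bound: |error| ≤ (b-a)/2^n
|error| ≤ (6 - 3)/2^3 = 3/2^3
|error| ≤ 0.3750000000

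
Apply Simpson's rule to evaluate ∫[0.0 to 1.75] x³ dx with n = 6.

f(x) = x³
a = 0.0, b = 1.75, n = 6
h = (b - a)/n = 0.291667

Simpson's rule: (h/3)[f(x₀) + 4f(x₁) + 2f(x₂) + ... + f(xₙ)]

x_0 = 0.0000, f(x_0) = 0.000000, coefficient = 1
x_1 = 0.2917, f(x_1) = 0.024812, coefficient = 4
x_2 = 0.5833, f(x_2) = 0.198495, coefficient = 2
x_3 = 0.8750, f(x_3) = 0.669922, coefficient = 4
x_4 = 1.1667, f(x_4) = 1.587963, coefficient = 2
x_5 = 1.4583, f(x_5) = 3.101490, coefficient = 4
x_6 = 1.7500, f(x_6) = 5.359375, coefficient = 1

I ≈ (0.291667/3) × 24.117188 = 2.344727
Exact value: 2.344727
Error: 0.000000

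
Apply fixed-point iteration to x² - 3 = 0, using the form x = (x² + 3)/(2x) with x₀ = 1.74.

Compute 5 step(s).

Equation: x² - 3 = 0
Fixed-point form: x = (x² + 3)/(2x)
x₀ = 1.74

x_1 = g(1.740000) = 1.732069
x_2 = g(1.732069) = 1.732051
x_3 = g(1.732051) = 1.732051
x_4 = g(1.732051) = 1.732051
x_5 = g(1.732051) = 1.732051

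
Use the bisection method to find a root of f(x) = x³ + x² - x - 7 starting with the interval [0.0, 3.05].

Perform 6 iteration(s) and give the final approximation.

f(x) = x³ + x² - x - 7
Initial interval: [0.0, 3.05]

Iteration 1:
  c_1 = (0.000000 + 3.050000)/2 = 1.525000
  f(c_1) = f(1.525000) = -2.652797
  f(a) × f(c) ≥ 0, new interval: [1.525000, 3.050000]
Iteration 2:
  c_2 = (1.525000 + 3.050000)/2 = 2.287500
  f(c_2) = f(2.287500) = 7.914857
  f(a) × f(c) < 0, new interval: [1.525000, 2.287500]
Iteration 3:
  c_3 = (1.525000 + 2.287500)/2 = 1.906250
  f(c_3) = f(1.906250) = 1.654449
  f(a) × f(c) < 0, new interval: [1.525000, 1.906250]
Iteration 4:
  c_4 = (1.525000 + 1.906250)/2 = 1.715625
  f(c_4) = f(1.715625) = -0.722538
  f(a) × f(c) ≥ 0, new interval: [1.715625, 1.906250]
Iteration 5:
  c_5 = (1.715625 + 1.906250)/2 = 1.810937
  f(c_5) = f(1.810937) = 0.407517
  f(a) × f(c) < 0, new interval: [1.715625, 1.810937]
Iteration 6:
  c_6 = (1.715625 + 1.810937)/2 = 1.763281
  f(c_6) = f(1.763281) = -0.171796
  f(a) × f(c) ≥ 0, new interval: [1.763281, 1.810937]

After 6 iteration(s), the approximation is c_6 = 1.763281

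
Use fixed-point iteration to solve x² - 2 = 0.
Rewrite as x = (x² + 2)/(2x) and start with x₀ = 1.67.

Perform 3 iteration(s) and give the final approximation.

Equation: x² - 2 = 0
Fixed-point form: x = (x² + 2)/(2x)
x₀ = 1.67

x_1 = g(1.670000) = 1.433802
x_2 = g(1.433802) = 1.414347
x_3 = g(1.414347) = 1.414214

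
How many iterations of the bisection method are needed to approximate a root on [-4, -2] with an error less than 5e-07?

We need (b-a)/2^n ≤ 5e-07
(-2 - (-4))/2^n ≤ 5e-07
2/2^n ≤ 5e-07
2^n ≥ 4000000
n ≥ log₂(4000000) = 21.93
n ≥ 22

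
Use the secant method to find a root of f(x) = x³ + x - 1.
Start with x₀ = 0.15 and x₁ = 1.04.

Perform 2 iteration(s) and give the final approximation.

f(x) = x³ + x - 1
x₀ = 0.15, x₁ = 1.04

Secant formula: x_{n+1} = x_n - f(x_n)(x_n - x_{n-1})/(f(x_n) - f(x_{n-1}))

Iteration 1:
  f(0.150000) = -0.846625
  f(1.040000) = 1.164864
  x_2 = 1.040000 - 1.164864×(1.040000 - 0.150000)/(1.164864 - (-0.846625))
       = 0.524596
Iteration 2:
  f(1.040000) = 1.164864
  f(0.524596) = -0.331034
  x_3 = 0.524596 - (-0.331034)×(0.524596 - 1.040000)/(-0.331034 - 1.164864)
       = 0.638652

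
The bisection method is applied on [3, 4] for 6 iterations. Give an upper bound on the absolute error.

Bisection error bound: |error| ≤ (b-a)/2^n
|error| ≤ (4 - 3)/2^6 = 1/2^6
|error| ≤ 0.0156250000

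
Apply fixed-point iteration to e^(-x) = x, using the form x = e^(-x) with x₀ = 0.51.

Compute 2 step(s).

Equation: e^(-x) = x
Fixed-point form: x = e^(-x)
x₀ = 0.51

x_1 = g(0.510000) = 0.600496
x_2 = g(0.600496) = 0.548540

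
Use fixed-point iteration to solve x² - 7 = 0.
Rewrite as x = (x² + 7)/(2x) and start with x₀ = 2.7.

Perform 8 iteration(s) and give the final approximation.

Equation: x² - 7 = 0
Fixed-point form: x = (x² + 7)/(2x)
x₀ = 2.7

x_1 = g(2.700000) = 2.646296
x_2 = g(2.646296) = 2.645751
x_3 = g(2.645751) = 2.645751
x_4 = g(2.645751) = 2.645751
x_5 = g(2.645751) = 2.645751
x_6 = g(2.645751) = 2.645751
x_7 = g(2.645751) = 2.645751
x_8 = g(2.645751) = 2.645751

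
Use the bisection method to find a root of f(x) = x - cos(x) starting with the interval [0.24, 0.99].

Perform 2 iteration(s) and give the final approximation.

f(x) = x - cos(x)
Initial interval: [0.24, 0.99]

Iteration 1:
  c_1 = (0.240000 + 0.990000)/2 = 0.615000
  f(c_1) = f(0.615000) = -0.201773
  f(a) × f(c) ≥ 0, new interval: [0.615000, 0.990000]
Iteration 2:
  c_2 = (0.615000 + 0.990000)/2 = 0.802500
  f(c_2) = f(0.802500) = 0.107589
  f(a) × f(c) < 0, new interval: [0.615000, 0.802500]

After 2 iteration(s), the approximation is c_2 = 0.802500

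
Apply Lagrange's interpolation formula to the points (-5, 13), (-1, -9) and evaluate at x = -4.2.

Lagrange interpolation formula:
P(x) = Σ yᵢ × Lᵢ(x)
where Lᵢ(x) = Π_{j≠i} (x - xⱼ)/(xᵢ - xⱼ)

L_0(-4.2) = (-4.2 - (-1))/(-5 - (-1)) = 0.800000
L_1(-4.2) = (-4.2 - (-5))/(-1 - (-5)) = 0.200000

P(-4.2) = 13×L_0(-4.2) + (-9)×L_1(-4.2)
P(-4.2) = 8.600000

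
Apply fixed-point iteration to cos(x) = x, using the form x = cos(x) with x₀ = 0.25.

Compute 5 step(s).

Equation: cos(x) = x
Fixed-point form: x = cos(x)
x₀ = 0.25

x_1 = g(0.250000) = 0.968912
x_2 = g(0.968912) = 0.566196
x_3 = g(0.566196) = 0.843947
x_4 = g(0.843947) = 0.664518
x_5 = g(0.664518) = 0.787214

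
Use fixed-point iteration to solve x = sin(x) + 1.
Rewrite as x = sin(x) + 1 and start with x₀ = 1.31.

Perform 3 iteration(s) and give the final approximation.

Equation: x = sin(x) + 1
Fixed-point form: x = sin(x) + 1
x₀ = 1.31

x_1 = g(1.310000) = 1.966185
x_2 = g(1.966185) = 1.922847
x_3 = g(1.922847) = 1.938668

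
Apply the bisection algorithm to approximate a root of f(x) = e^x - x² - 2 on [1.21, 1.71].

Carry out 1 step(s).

f(x) = e^x - x² - 2
Initial interval: [1.21, 1.71]

Iteration 1:
  c_1 = (1.210000 + 1.710000)/2 = 1.460000
  f(c_1) = f(1.460000) = 0.174360
  f(a) × f(c) < 0, new interval: [1.210000, 1.460000]

After 1 iteration(s), the approximation is c_1 = 1.460000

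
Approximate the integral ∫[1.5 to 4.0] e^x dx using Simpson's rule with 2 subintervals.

f(x) = e^x
a = 1.5, b = 4.0, n = 2
h = (b - a)/n = 1.250000

Simpson's rule: (h/3)[f(x₀) + 4f(x₁) + 2f(x₂) + ... + f(xₙ)]

x_0 = 1.5000, f(x_0) = 4.481689, coefficient = 1
x_1 = 2.7500, f(x_1) = 15.642632, coefficient = 4
x_2 = 4.0000, f(x_2) = 54.598150, coefficient = 1

I ≈ (1.250000/3) × 121.650367 = 50.687653
Exact value: 50.116461
Error: 0.571192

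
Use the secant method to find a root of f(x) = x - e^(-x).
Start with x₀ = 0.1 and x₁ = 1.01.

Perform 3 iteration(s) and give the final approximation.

f(x) = x - e^(-x)
x₀ = 0.1, x₁ = 1.01

Secant formula: x_{n+1} = x_n - f(x_n)(x_n - x_{n-1})/(f(x_n) - f(x_{n-1}))

Iteration 1:
  f(0.100000) = -0.804837
  f(1.010000) = 0.645781
  x_2 = 1.010000 - 0.645781×(1.010000 - 0.100000)/(0.645781 - (-0.804837))
       = 0.604890
Iteration 2:
  f(1.010000) = 0.645781
  f(0.604890) = 0.058755
  x_3 = 0.604890 - 0.058755×(0.604890 - 1.010000)/(0.058755 - 0.645781)
       = 0.564342
Iteration 3:
  f(0.604890) = 0.058755
  f(0.564342) = -0.004391
  x_4 = 0.564342 - (-0.004391)×(0.564342 - 0.604890)/(-0.004391 - 0.058755)
       = 0.567162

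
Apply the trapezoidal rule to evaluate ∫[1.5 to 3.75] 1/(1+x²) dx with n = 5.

f(x) = 1/(1+x²)
a = 1.5, b = 3.75, n = 5
h = (b - a)/n = 0.450000

Trapezoidal rule: (h/2)[f(x₀) + 2f(x₁) + 2f(x₂) + ... + f(xₙ)]

x_0 = 1.5000, f(x_0) = 0.307692, coefficient = 1
x_1 = 1.9500, f(x_1) = 0.208225, coefficient = 2
x_2 = 2.4000, f(x_2) = 0.147929, coefficient = 2
x_3 = 2.8500, f(x_3) = 0.109619, coefficient = 2
x_4 = 3.3000, f(x_4) = 0.084104, coefficient = 2
x_5 = 3.7500, f(x_5) = 0.066390, coefficient = 1

I ≈ (0.450000/2) × 1.473837 = 0.331613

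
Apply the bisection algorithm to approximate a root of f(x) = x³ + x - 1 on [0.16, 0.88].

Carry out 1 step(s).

f(x) = x³ + x - 1
Initial interval: [0.16, 0.88]

Iteration 1:
  c_1 = (0.160000 + 0.880000)/2 = 0.520000
  f(c_1) = f(0.520000) = -0.339392
  f(a) × f(c) ≥ 0, new interval: [0.520000, 0.880000]

After 1 iteration(s), the approximation is c_1 = 0.520000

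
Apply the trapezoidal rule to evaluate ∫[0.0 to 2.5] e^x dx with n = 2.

f(x) = e^x
a = 0.0, b = 2.5, n = 2
h = (b - a)/n = 1.250000

Trapezoidal rule: (h/2)[f(x₀) + 2f(x₁) + 2f(x₂) + ... + f(xₙ)]

x_0 = 0.0000, f(x_0) = 1.000000, coefficient = 1
x_1 = 1.2500, f(x_1) = 3.490343, coefficient = 2
x_2 = 2.5000, f(x_2) = 12.182494, coefficient = 1

I ≈ (1.250000/2) × 20.163180 = 12.601987
Exact value: 11.182494
Error: 1.419493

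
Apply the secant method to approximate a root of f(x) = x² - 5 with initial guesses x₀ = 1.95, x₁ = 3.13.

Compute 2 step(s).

f(x) = x² - 5
x₀ = 1.95, x₁ = 3.13

Secant formula: x_{n+1} = x_n - f(x_n)(x_n - x_{n-1})/(f(x_n) - f(x_{n-1}))

Iteration 1:
  f(1.950000) = -1.197500
  f(3.130000) = 4.796900
  x_2 = 3.130000 - 4.796900×(3.130000 - 1.950000)/(4.796900 - (-1.197500))
       = 2.185728
Iteration 2:
  f(3.130000) = 4.796900
  f(2.185728) = -0.222592
  x_3 = 2.185728 - (-0.222592)×(2.185728 - 3.130000)/(-0.222592 - 4.796900)
       = 2.227602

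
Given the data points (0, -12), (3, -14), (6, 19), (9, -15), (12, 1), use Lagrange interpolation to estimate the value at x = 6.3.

Lagrange interpolation formula:
P(x) = Σ yᵢ × Lᵢ(x)
where Lᵢ(x) = Π_{j≠i} (x - xⱼ)/(xᵢ - xⱼ)

L_0(6.3) = (6.3 - 3)/(0 - 3) × (6.3 - 6)/(0 - 6) × (6.3 - 9)/(0 - 9) × (6.3 - 12)/(0 - 12) = 0.007837
L_1(6.3) = (6.3 - 0)/(3 - 0) × (6.3 - 6)/(3 - 6) × (6.3 - 9)/(3 - 9) × (6.3 - 12)/(3 - 12) = -0.059850
L_2(6.3) = (6.3 - 0)/(6 - 0) × (6.3 - 3)/(6 - 3) × (6.3 - 9)/(6 - 9) × (6.3 - 12)/(6 - 12) = 0.987525
L_3(6.3) = (6.3 - 0)/(9 - 0) × (6.3 - 3)/(9 - 3) × (6.3 - 6)/(9 - 6) × (6.3 - 12)/(9 - 12) = 0.073150
L_4(6.3) = (6.3 - 0)/(12 - 0) × (6.3 - 3)/(12 - 3) × (6.3 - 6)/(12 - 6) × (6.3 - 9)/(12 - 9) = -0.008662

P(6.3) = (-12)×L_0(6.3) + (-14)×L_1(6.3) + 19×L_2(6.3) + (-15)×L_3(6.3) + 1×L_4(6.3)
P(6.3) = 18.400913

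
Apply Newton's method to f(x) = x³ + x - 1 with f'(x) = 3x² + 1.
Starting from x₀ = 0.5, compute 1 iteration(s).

f(x) = x³ + x - 1
f'(x) = 3x² + 1
x₀ = 0.5

Newton-Raphson formula: x_{n+1} = x_n - f(x_n)/f'(x_n)

Iteration 1:
  f(0.500000) = -0.375000
  f'(0.500000) = 1.750000
  x_1 = 0.500000 - (-0.375000)/1.750000 = 0.714286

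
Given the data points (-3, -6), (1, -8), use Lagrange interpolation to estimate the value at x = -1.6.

Lagrange interpolation formula:
P(x) = Σ yᵢ × Lᵢ(x)
where Lᵢ(x) = Π_{j≠i} (x - xⱼ)/(xᵢ - xⱼ)

L_0(-1.6) = (-1.6 - 1)/(-3 - 1) = 0.650000
L_1(-1.6) = (-1.6 - (-3))/(1 - (-3)) = 0.350000

P(-1.6) = (-6)×L_0(-1.6) + (-8)×L_1(-1.6)
P(-1.6) = -6.700000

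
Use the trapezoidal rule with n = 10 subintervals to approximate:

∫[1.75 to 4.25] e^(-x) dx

f(x) = e^(-x)
a = 1.75, b = 4.25, n = 10
h = (b - a)/n = 0.250000

Trapezoidal rule: (h/2)[f(x₀) + 2f(x₁) + 2f(x₂) + ... + f(xₙ)]

x_0 = 1.7500, f(x_0) = 0.173774, coefficient = 1
x_1 = 2.0000, f(x_1) = 0.135335, coefficient = 2
x_2 = 2.2500, f(x_2) = 0.105399, coefficient = 2
x_3 = 2.5000, f(x_3) = 0.082085, coefficient = 2
x_4 = 2.7500, f(x_4) = 0.063928, coefficient = 2
x_5 = 3.0000, f(x_5) = 0.049787, coefficient = 2
x_6 = 3.2500, f(x_6) = 0.038774, coefficient = 2
x_7 = 3.5000, f(x_7) = 0.030197, coefficient = 2
x_8 = 3.7500, f(x_8) = 0.023518, coefficient = 2
x_9 = 4.0000, f(x_9) = 0.018316, coefficient = 2
x_10 = 4.2500, f(x_10) = 0.014264, coefficient = 1

I ≈ (0.250000/2) × 1.282717 = 0.160340
Exact value: 0.159510
Error: 0.000830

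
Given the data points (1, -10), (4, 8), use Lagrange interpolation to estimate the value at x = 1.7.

Lagrange interpolation formula:
P(x) = Σ yᵢ × Lᵢ(x)
where Lᵢ(x) = Π_{j≠i} (x - xⱼ)/(xᵢ - xⱼ)

L_0(1.7) = (1.7 - 4)/(1 - 4) = 0.766667
L_1(1.7) = (1.7 - 1)/(4 - 1) = 0.233333

P(1.7) = (-10)×L_0(1.7) + 8×L_1(1.7)
P(1.7) = -5.800000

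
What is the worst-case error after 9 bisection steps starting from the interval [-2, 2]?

Bisection error bound: |error| ≤ (b-a)/2^n
|error| ≤ (2 - (-2))/2^9 = 4/2^9
|error| ≤ 0.0078125000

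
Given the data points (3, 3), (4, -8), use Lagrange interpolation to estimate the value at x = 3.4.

Lagrange interpolation formula:
P(x) = Σ yᵢ × Lᵢ(x)
where Lᵢ(x) = Π_{j≠i} (x - xⱼ)/(xᵢ - xⱼ)

L_0(3.4) = (3.4 - 4)/(3 - 4) = 0.600000
L_1(3.4) = (3.4 - 3)/(4 - 3) = 0.400000

P(3.4) = 3×L_0(3.4) + (-8)×L_1(3.4)
P(3.4) = -1.400000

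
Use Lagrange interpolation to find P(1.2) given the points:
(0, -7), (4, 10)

Lagrange interpolation formula:
P(x) = Σ yᵢ × Lᵢ(x)
where Lᵢ(x) = Π_{j≠i} (x - xⱼ)/(xᵢ - xⱼ)

L_0(1.2) = (1.2 - 4)/(0 - 4) = 0.700000
L_1(1.2) = (1.2 - 0)/(4 - 0) = 0.300000

P(1.2) = (-7)×L_0(1.2) + 10×L_1(1.2)
P(1.2) = -1.900000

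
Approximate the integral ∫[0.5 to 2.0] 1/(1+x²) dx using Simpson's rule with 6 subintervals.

f(x) = 1/(1+x²)
a = 0.5, b = 2.0, n = 6
h = (b - a)/n = 0.250000

Simpson's rule: (h/3)[f(x₀) + 4f(x₁) + 2f(x₂) + ... + f(xₙ)]

x_0 = 0.5000, f(x_0) = 0.800000, coefficient = 1
x_1 = 0.7500, f(x_1) = 0.640000, coefficient = 4
x_2 = 1.0000, f(x_2) = 0.500000, coefficient = 2
x_3 = 1.2500, f(x_3) = 0.390244, coefficient = 4
x_4 = 1.5000, f(x_4) = 0.307692, coefficient = 2
x_5 = 1.7500, f(x_5) = 0.246154, coefficient = 4
x_6 = 2.0000, f(x_6) = 0.200000, coefficient = 1

I ≈ (0.250000/3) × 7.720976 = 0.643415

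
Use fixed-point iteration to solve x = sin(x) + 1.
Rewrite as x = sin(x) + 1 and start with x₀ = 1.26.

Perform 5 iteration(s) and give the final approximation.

Equation: x = sin(x) + 1
Fixed-point form: x = sin(x) + 1
x₀ = 1.26

x_1 = g(1.260000) = 1.952090
x_2 = g(1.952090) = 1.928184
x_3 = g(1.928184) = 1.936814
x_4 = g(1.936814) = 1.933760
x_5 = g(1.933760) = 1.934849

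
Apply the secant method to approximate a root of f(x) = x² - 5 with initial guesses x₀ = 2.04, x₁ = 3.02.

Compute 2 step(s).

f(x) = x² - 5
x₀ = 2.04, x₁ = 3.02

Secant formula: x_{n+1} = x_n - f(x_n)(x_n - x_{n-1})/(f(x_n) - f(x_{n-1}))

Iteration 1:
  f(2.040000) = -0.838400
  f(3.020000) = 4.120400
  x_2 = 3.020000 - 4.120400×(3.020000 - 2.040000)/(4.120400 - (-0.838400))
       = 2.205692
Iteration 2:
  f(3.020000) = 4.120400
  f(2.205692) = -0.134924
  x_3 = 2.205692 - (-0.134924)×(2.205692 - 3.020000)/(-0.134924 - 4.120400)
       = 2.231511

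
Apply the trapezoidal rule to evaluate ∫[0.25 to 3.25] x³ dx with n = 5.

f(x) = x³
a = 0.25, b = 3.25, n = 5
h = (b - a)/n = 0.600000

Trapezoidal rule: (h/2)[f(x₀) + 2f(x₁) + 2f(x₂) + ... + f(xₙ)]

x_0 = 0.2500, f(x_0) = 0.015625, coefficient = 1
x_1 = 0.8500, f(x_1) = 0.614125, coefficient = 2
x_2 = 1.4500, f(x_2) = 3.048625, coefficient = 2
x_3 = 2.0500, f(x_3) = 8.615125, coefficient = 2
x_4 = 2.6500, f(x_4) = 18.609625, coefficient = 2
x_5 = 3.2500, f(x_5) = 34.328125, coefficient = 1

I ≈ (0.600000/2) × 96.118750 = 28.835625
Exact value: 27.890625
Error: 0.945000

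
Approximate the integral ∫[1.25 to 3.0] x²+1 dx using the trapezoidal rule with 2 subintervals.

f(x) = x²+1
a = 1.25, b = 3.0, n = 2
h = (b - a)/n = 0.875000

Trapezoidal rule: (h/2)[f(x₀) + 2f(x₁) + 2f(x₂) + ... + f(xₙ)]

x_0 = 1.2500, f(x_0) = 2.562500, coefficient = 1
x_1 = 2.1250, f(x_1) = 5.515625, coefficient = 2
x_2 = 3.0000, f(x_2) = 10.000000, coefficient = 1

I ≈ (0.875000/2) × 23.593750 = 10.322266
Exact value: 10.098958
Error: 0.223307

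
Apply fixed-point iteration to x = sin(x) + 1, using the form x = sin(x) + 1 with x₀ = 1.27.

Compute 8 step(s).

Equation: x = sin(x) + 1
Fixed-point form: x = sin(x) + 1
x₀ = 1.27

x_1 = g(1.270000) = 1.955101
x_2 = g(1.955101) = 1.927059
x_3 = g(1.927059) = 1.937207
x_4 = g(1.937207) = 1.933619
x_5 = g(1.933619) = 1.934899
x_6 = g(1.934899) = 1.934444
x_7 = g(1.934444) = 1.934606
x_8 = g(1.934606) = 1.934548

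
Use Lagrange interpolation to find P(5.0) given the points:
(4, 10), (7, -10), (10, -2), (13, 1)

Lagrange interpolation formula:
P(x) = Σ yᵢ × Lᵢ(x)
where Lᵢ(x) = Π_{j≠i} (x - xⱼ)/(xᵢ - xⱼ)

L_0(5.0) = (5.0 - 7)/(4 - 7) × (5.0 - 10)/(4 - 10) × (5.0 - 13)/(4 - 13) = 0.493827
L_1(5.0) = (5.0 - 4)/(7 - 4) × (5.0 - 10)/(7 - 10) × (5.0 - 13)/(7 - 13) = 0.740741
L_2(5.0) = (5.0 - 4)/(10 - 4) × (5.0 - 7)/(10 - 7) × (5.0 - 13)/(10 - 13) = -0.296296
L_3(5.0) = (5.0 - 4)/(13 - 4) × (5.0 - 7)/(13 - 7) × (5.0 - 10)/(13 - 10) = 0.061728

P(5.0) = 10×L_0(5.0) + (-10)×L_1(5.0) + (-2)×L_2(5.0) + 1×L_3(5.0)
P(5.0) = -1.814815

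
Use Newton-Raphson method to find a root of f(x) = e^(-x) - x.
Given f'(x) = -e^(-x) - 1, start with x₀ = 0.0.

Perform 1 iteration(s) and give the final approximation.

f(x) = e^(-x) - x
f'(x) = -e^(-x) - 1
x₀ = 0.0

Newton-Raphson formula: x_{n+1} = x_n - f(x_n)/f'(x_n)

Iteration 1:
  f(0.000000) = 1.000000
  f'(0.000000) = -2.000000
  x_1 = 0.000000 - 1.000000/(-2.000000) = 0.500000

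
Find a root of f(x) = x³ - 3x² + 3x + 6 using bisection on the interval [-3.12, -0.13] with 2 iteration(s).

f(x) = x³ - 3x² + 3x + 6
Initial interval: [-3.12, -0.13]

Iteration 1:
  c_1 = (-3.120000 + (-0.130000))/2 = -1.625000
  f(c_1) = f(-1.625000) = -11.087891
  f(a) × f(c) ≥ 0, new interval: [-1.625000, -0.130000]
Iteration 2:
  c_2 = (-1.625000 + (-0.130000))/2 = -0.877500
  f(c_2) = f(-0.877500) = 0.381801
  f(a) × f(c) < 0, new interval: [-1.625000, -0.877500]

After 2 iteration(s), the approximation is c_2 = -0.877500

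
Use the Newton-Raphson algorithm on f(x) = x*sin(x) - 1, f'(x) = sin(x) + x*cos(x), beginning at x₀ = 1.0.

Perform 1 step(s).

f(x) = x*sin(x) - 1
f'(x) = sin(x) + x*cos(x)
x₀ = 1.0

Newton-Raphson formula: x_{n+1} = x_n - f(x_n)/f'(x_n)

Iteration 1:
  f(1.000000) = -0.158529
  f'(1.000000) = 1.381773
  x_1 = 1.000000 - (-0.158529)/1.381773 = 1.114729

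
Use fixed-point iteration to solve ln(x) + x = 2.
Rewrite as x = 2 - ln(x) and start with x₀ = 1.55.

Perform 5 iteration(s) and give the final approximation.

Equation: ln(x) + x = 2
Fixed-point form: x = 2 - ln(x)
x₀ = 1.55

x_1 = g(1.550000) = 1.561745
x_2 = g(1.561745) = 1.554196
x_3 = g(1.554196) = 1.559042
x_4 = g(1.559042) = 1.555929
x_5 = g(1.555929) = 1.557927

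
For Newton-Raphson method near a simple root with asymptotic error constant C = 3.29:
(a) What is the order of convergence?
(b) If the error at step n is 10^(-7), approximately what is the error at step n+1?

(a) Newton-Raphson has quadratic (order 2) convergence near simple roots.
    This means |e_{n+1}| ≈ C|e_n|².

(b) With |e_n| = 10^(-7) and C = 3.29:
    |e_{n+1}| ≈ 3.29 × (10^(-7))² = 3.29 × 10^(-14)

(a) 2 (quadratic); (b) |e_{n+1}| ≈ 3.290e-14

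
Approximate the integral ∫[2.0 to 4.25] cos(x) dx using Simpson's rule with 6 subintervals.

f(x) = cos(x)
a = 2.0, b = 4.25, n = 6
h = (b - a)/n = 0.375000

Simpson's rule: (h/3)[f(x₀) + 4f(x₁) + 2f(x₂) + ... + f(xₙ)]

x_0 = 2.0000, f(x_0) = -0.416147, coefficient = 1
x_1 = 2.3750, f(x_1) = -0.720278, coefficient = 4
x_2 = 2.7500, f(x_2) = -0.924302, coefficient = 2
x_3 = 3.1250, f(x_3) = -0.999862, coefficient = 4
x_4 = 3.5000, f(x_4) = -0.936457, coefficient = 2
x_5 = 3.8750, f(x_5) = -0.742898, coefficient = 4
x_6 = 4.2500, f(x_6) = -0.446087, coefficient = 1

I ≈ (0.375000/3) × -14.435907 = -1.804488
Exact value: -1.804287
Error: 0.000202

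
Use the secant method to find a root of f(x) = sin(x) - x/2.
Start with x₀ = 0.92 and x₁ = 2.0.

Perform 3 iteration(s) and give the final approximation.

f(x) = sin(x) - x/2
x₀ = 0.92, x₁ = 2.0

Secant formula: x_{n+1} = x_n - f(x_n)(x_n - x_{n-1})/(f(x_n) - f(x_{n-1}))

Iteration 1:
  f(0.920000) = 0.335602
  f(2.000000) = -0.090703
  x_2 = 2.000000 - (-0.090703)×(2.000000 - 0.920000)/(-0.090703 - 0.335602)
       = 1.770214
Iteration 2:
  f(2.000000) = -0.090703
  f(1.770214) = 0.095075
  x_3 = 1.770214 - 0.095075×(1.770214 - 2.000000)/(0.095075 - (-0.090703))
       = 1.887811
Iteration 3:
  f(1.770214) = 0.095075
  f(1.887811) = 0.006265
  x_4 = 1.887811 - 0.006265×(1.887811 - 1.770214)/(0.006265 - 0.095075)
       = 1.896106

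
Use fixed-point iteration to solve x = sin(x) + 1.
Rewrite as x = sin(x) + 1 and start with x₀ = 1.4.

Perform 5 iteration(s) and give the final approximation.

Equation: x = sin(x) + 1
Fixed-point form: x = sin(x) + 1
x₀ = 1.4

x_1 = g(1.400000) = 1.985450
x_2 = g(1.985450) = 1.915256
x_3 = g(1.915256) = 1.941258
x_4 = g(1.941258) = 1.932160
x_5 = g(1.932160) = 1.935415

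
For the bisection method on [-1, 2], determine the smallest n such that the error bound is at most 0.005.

We need (b-a)/2^n ≤ 0.005
(2 - (-1))/2^n ≤ 0.005
3/2^n ≤ 0.005
2^n ≥ 600
n ≥ log₂(600) = 9.23
n ≥ 10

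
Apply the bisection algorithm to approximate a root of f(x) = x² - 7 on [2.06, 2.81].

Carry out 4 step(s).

f(x) = x² - 7
Initial interval: [2.06, 2.81]

Iteration 1:
  c_1 = (2.060000 + 2.810000)/2 = 2.435000
  f(c_1) = f(2.435000) = -1.070775
  f(a) × f(c) ≥ 0, new interval: [2.435000, 2.810000]
Iteration 2:
  c_2 = (2.435000 + 2.810000)/2 = 2.622500
  f(c_2) = f(2.622500) = -0.122494
  f(a) × f(c) ≥ 0, new interval: [2.622500, 2.810000]
Iteration 3:
  c_3 = (2.622500 + 2.810000)/2 = 2.716250
  f(c_3) = f(2.716250) = 0.378014
  f(a) × f(c) < 0, new interval: [2.622500, 2.716250]
Iteration 4:
  c_4 = (2.622500 + 2.716250)/2 = 2.669375
  f(c_4) = f(2.669375) = 0.125563
  f(a) × f(c) < 0, new interval: [2.622500, 2.669375]

After 4 iteration(s), the approximation is c_4 = 2.669375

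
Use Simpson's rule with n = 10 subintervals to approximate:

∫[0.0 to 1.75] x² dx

f(x) = x²
a = 0.0, b = 1.75, n = 10
h = (b - a)/n = 0.175000

Simpson's rule: (h/3)[f(x₀) + 4f(x₁) + 2f(x₂) + ... + f(xₙ)]

x_0 = 0.0000, f(x_0) = 0.000000, coefficient = 1
x_1 = 0.1750, f(x_1) = 0.030625, coefficient = 4
x_2 = 0.3500, f(x_2) = 0.122500, coefficient = 2
x_3 = 0.5250, f(x_3) = 0.275625, coefficient = 4
x_4 = 0.7000, f(x_4) = 0.490000, coefficient = 2
x_5 = 0.8750, f(x_5) = 0.765625, coefficient = 4
x_6 = 1.0500, f(x_6) = 1.102500, coefficient = 2
x_7 = 1.2250, f(x_7) = 1.500625, coefficient = 4
x_8 = 1.4000, f(x_8) = 1.960000, coefficient = 2
x_9 = 1.5750, f(x_9) = 2.480625, coefficient = 4
x_10 = 1.7500, f(x_10) = 3.062500, coefficient = 1

I ≈ (0.175000/3) × 30.625000 = 1.786458
Exact value: 1.786458
Error: 0.000000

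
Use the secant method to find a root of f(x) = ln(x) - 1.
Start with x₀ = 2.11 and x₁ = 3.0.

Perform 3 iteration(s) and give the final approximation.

f(x) = ln(x) - 1
x₀ = 2.11, x₁ = 3.0

Secant formula: x_{n+1} = x_n - f(x_n)(x_n - x_{n-1})/(f(x_n) - f(x_{n-1}))

Iteration 1:
  f(2.110000) = -0.253312
  f(3.000000) = 0.098612
  x_2 = 3.000000 - 0.098612×(3.000000 - 2.110000)/(0.098612 - (-0.253312))
       = 2.750614
Iteration 2:
  f(3.000000) = 0.098612
  f(2.750614) = 0.011824
  x_3 = 2.750614 - 0.011824×(2.750614 - 3.000000)/(0.011824 - 0.098612)
       = 2.716637
Iteration 3:
  f(2.750614) = 0.011824
  f(2.716637) = -0.000605
  x_4 = 2.716637 - (-0.000605)×(2.716637 - 2.750614)/(-0.000605 - 0.011824)
       = 2.718292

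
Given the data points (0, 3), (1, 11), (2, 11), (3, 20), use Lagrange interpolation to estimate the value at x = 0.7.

Lagrange interpolation formula:
P(x) = Σ yᵢ × Lᵢ(x)
where Lᵢ(x) = Π_{j≠i} (x - xⱼ)/(xᵢ - xⱼ)

L_0(0.7) = (0.7 - 1)/(0 - 1) × (0.7 - 2)/(0 - 2) × (0.7 - 3)/(0 - 3) = 0.149500
L_1(0.7) = (0.7 - 0)/(1 - 0) × (0.7 - 2)/(1 - 2) × (0.7 - 3)/(1 - 3) = 1.046500
L_2(0.7) = (0.7 - 0)/(2 - 0) × (0.7 - 1)/(2 - 1) × (0.7 - 3)/(2 - 3) = -0.241500
L_3(0.7) = (0.7 - 0)/(3 - 0) × (0.7 - 1)/(3 - 1) × (0.7 - 2)/(3 - 2) = 0.045500

P(0.7) = 3×L_0(0.7) + 11×L_1(0.7) + 11×L_2(0.7) + 20×L_3(0.7)
P(0.7) = 10.213500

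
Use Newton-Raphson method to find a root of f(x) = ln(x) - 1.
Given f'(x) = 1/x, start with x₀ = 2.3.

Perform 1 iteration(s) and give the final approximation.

f(x) = ln(x) - 1
f'(x) = 1/x
x₀ = 2.3

Newton-Raphson formula: x_{n+1} = x_n - f(x_n)/f'(x_n)

Iteration 1:
  f(2.300000) = -0.167091
  f'(2.300000) = 0.434783
  x_1 = 2.300000 - (-0.167091)/0.434783 = 2.684309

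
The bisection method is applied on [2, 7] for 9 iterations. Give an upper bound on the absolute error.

Bisection error bound: |error| ≤ (b-a)/2^n
|error| ≤ (7 - 2)/2^9 = 5/2^9
|error| ≤ 0.0097656250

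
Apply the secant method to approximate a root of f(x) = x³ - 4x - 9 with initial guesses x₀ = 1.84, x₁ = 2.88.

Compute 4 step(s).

f(x) = x³ - 4x - 9
x₀ = 1.84, x₁ = 2.88

Secant formula: x_{n+1} = x_n - f(x_n)(x_n - x_{n-1})/(f(x_n) - f(x_{n-1}))

Iteration 1:
  f(1.840000) = -10.130496
  f(2.880000) = 3.367872
  x_2 = 2.880000 - 3.367872×(2.880000 - 1.840000)/(3.367872 - (-10.130496))
       = 2.620518
Iteration 2:
  f(2.880000) = 3.367872
  f(2.620518) = -1.486679
  x_3 = 2.620518 - (-1.486679)×(2.620518 - 2.880000)/(-1.486679 - 3.367872)
       = 2.699983
Iteration 3:
  f(2.620518) = -1.486679
  f(2.699983) = -0.117309
  x_4 = 2.699983 - (-0.117309)×(2.699983 - 2.620518)/(-0.117309 - (-1.486679))
       = 2.706790
Iteration 4:
  f(2.699983) = -0.117309
  f(2.706790) = 0.004714
  x_5 = 2.706790 - 0.004714×(2.706790 - 2.699983)/(0.004714 - (-0.117309))
       = 2.706527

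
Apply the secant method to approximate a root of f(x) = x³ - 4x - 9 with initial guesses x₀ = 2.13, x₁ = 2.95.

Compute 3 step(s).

f(x) = x³ - 4x - 9
x₀ = 2.13, x₁ = 2.95

Secant formula: x_{n+1} = x_n - f(x_n)(x_n - x_{n-1})/(f(x_n) - f(x_{n-1}))

Iteration 1:
  f(2.130000) = -7.856403
  f(2.950000) = 4.872375
  x_2 = 2.950000 - 4.872375×(2.950000 - 2.130000)/(4.872375 - (-7.856403))
       = 2.636117
Iteration 2:
  f(2.950000) = 4.872375
  f(2.636117) = -1.225794
  x_3 = 2.636117 - (-1.225794)×(2.636117 - 2.950000)/(-1.225794 - 4.872375)
       = 2.699211
Iteration 3:
  f(2.636117) = -1.225794
  f(2.699211) = -0.131101
  x_4 = 2.699211 - (-0.131101)×(2.699211 - 2.636117)/(-0.131101 - (-1.225794))
       = 2.706767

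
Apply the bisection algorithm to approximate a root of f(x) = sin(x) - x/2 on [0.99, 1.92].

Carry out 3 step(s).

f(x) = sin(x) - x/2
Initial interval: [0.99, 1.92]

Iteration 1:
  c_1 = (0.990000 + 1.920000)/2 = 1.455000
  f(c_1) = f(1.455000) = 0.265803
  f(a) × f(c) ≥ 0, new interval: [1.455000, 1.920000]
Iteration 2:
  c_2 = (1.455000 + 1.920000)/2 = 1.687500
  f(c_2) = f(1.687500) = 0.149448
  f(a) × f(c) ≥ 0, new interval: [1.687500, 1.920000]
Iteration 3:
  c_3 = (1.687500 + 1.920000)/2 = 1.803750
  f(c_3) = f(1.803750) = 0.071114
  f(a) × f(c) ≥ 0, new interval: [1.803750, 1.920000]

After 3 iteration(s), the approximation is c_3 = 1.803750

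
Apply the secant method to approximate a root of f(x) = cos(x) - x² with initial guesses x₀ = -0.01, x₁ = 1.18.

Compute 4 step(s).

f(x) = cos(x) - x²
x₀ = -0.01, x₁ = 1.18

Secant formula: x_{n+1} = x_n - f(x_n)(x_n - x_{n-1})/(f(x_n) - f(x_{n-1}))

Iteration 1:
  f(-0.010000) = 0.999850
  f(1.180000) = -1.011475
  x_2 = 1.180000 - (-1.011475)×(1.180000 - (-0.010000))/(-1.011475 - 0.999850)
       = 0.581561
Iteration 2:
  f(1.180000) = -1.011475
  f(0.581561) = 0.497393
  x_3 = 0.581561 - 0.497393×(0.581561 - 1.180000)/(0.497393 - (-1.011475))
       = 0.778834
Iteration 3:
  f(0.581561) = 0.497393
  f(0.778834) = 0.105150
  x_4 = 0.778834 - 0.105150×(0.778834 - 0.581561)/(0.105150 - 0.497393)
       = 0.831718
Iteration 4:
  f(0.778834) = 0.105150
  f(0.831718) = -0.018148
  x_5 = 0.831718 - (-0.018148)×(0.831718 - 0.778834)/(-0.018148 - 0.105150)
       = 0.823934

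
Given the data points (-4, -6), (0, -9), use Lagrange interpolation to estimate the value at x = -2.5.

Lagrange interpolation formula:
P(x) = Σ yᵢ × Lᵢ(x)
where Lᵢ(x) = Π_{j≠i} (x - xⱼ)/(xᵢ - xⱼ)

L_0(-2.5) = (-2.5 - 0)/(-4 - 0) = 0.625000
L_1(-2.5) = (-2.5 - (-4))/(0 - (-4)) = 0.375000

P(-2.5) = (-6)×L_0(-2.5) + (-9)×L_1(-2.5)
P(-2.5) = -7.125000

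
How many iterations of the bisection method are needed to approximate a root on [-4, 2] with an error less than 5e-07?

We need (b-a)/2^n ≤ 5e-07
(2 - (-4))/2^n ≤ 5e-07
6/2^n ≤ 5e-07
2^n ≥ 12000000
n ≥ log₂(12000000) = 23.52
n ≥ 24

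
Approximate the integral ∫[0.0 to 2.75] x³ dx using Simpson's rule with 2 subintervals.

f(x) = x³
a = 0.0, b = 2.75, n = 2
h = (b - a)/n = 1.375000

Simpson's rule: (h/3)[f(x₀) + 4f(x₁) + 2f(x₂) + ... + f(xₙ)]

x_0 = 0.0000, f(x_0) = 0.000000, coefficient = 1
x_1 = 1.3750, f(x_1) = 2.599609, coefficient = 4
x_2 = 2.7500, f(x_2) = 20.796875, coefficient = 1

I ≈ (1.375000/3) × 31.195312 = 14.297852
Exact value: 14.297852
Error: 0.000000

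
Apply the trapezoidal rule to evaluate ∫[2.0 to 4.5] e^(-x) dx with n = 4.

f(x) = e^(-x)
a = 2.0, b = 4.5, n = 4
h = (b - a)/n = 0.625000

Trapezoidal rule: (h/2)[f(x₀) + 2f(x₁) + 2f(x₂) + ... + f(xₙ)]

x_0 = 2.0000, f(x_0) = 0.135335, coefficient = 1
x_1 = 2.6250, f(x_1) = 0.072440, coefficient = 2
x_2 = 3.2500, f(x_2) = 0.038774, coefficient = 2
x_3 = 3.8750, f(x_3) = 0.020754, coefficient = 2
x_4 = 4.5000, f(x_4) = 0.011109, coefficient = 1

I ≈ (0.625000/2) × 0.410381 = 0.128244
Exact value: 0.124226
Error: 0.004018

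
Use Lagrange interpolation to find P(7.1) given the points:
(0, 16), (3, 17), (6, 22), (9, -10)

Lagrange interpolation formula:
P(x) = Σ yᵢ × Lᵢ(x)
where Lᵢ(x) = Π_{j≠i} (x - xⱼ)/(xᵢ - xⱼ)

L_0(7.1) = (7.1 - 3)/(0 - 3) × (7.1 - 6)/(0 - 6) × (7.1 - 9)/(0 - 9) = 0.052895
L_1(7.1) = (7.1 - 0)/(3 - 0) × (7.1 - 6)/(3 - 6) × (7.1 - 9)/(3 - 9) = -0.274796
L_2(7.1) = (7.1 - 0)/(6 - 0) × (7.1 - 3)/(6 - 3) × (7.1 - 9)/(6 - 9) = 1.024241
L_3(7.1) = (7.1 - 0)/(9 - 0) × (7.1 - 3)/(9 - 3) × (7.1 - 6)/(9 - 6) = 0.197660

P(7.1) = 16×L_0(7.1) + 17×L_1(7.1) + 22×L_2(7.1) + (-10)×L_3(7.1)
P(7.1) = 16.731475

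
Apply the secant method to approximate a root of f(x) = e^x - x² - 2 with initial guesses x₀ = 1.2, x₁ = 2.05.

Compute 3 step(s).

f(x) = e^x - x² - 2
x₀ = 1.2, x₁ = 2.05

Secant formula: x_{n+1} = x_n - f(x_n)(x_n - x_{n-1})/(f(x_n) - f(x_{n-1}))

Iteration 1:
  f(1.200000) = -0.119883
  f(2.050000) = 1.565401
  x_2 = 2.050000 - 1.565401×(2.050000 - 1.200000)/(1.565401 - (-0.119883))
       = 1.260465
Iteration 2:
  f(2.050000) = 1.565401
  f(1.260465) = -0.061711
  x_3 = 1.260465 - (-0.061711)×(1.260465 - 2.050000)/(-0.061711 - 1.565401)
       = 1.290409
Iteration 3:
  f(1.260465) = -0.061711
  f(1.290409) = -0.030882
  x_4 = 1.290409 - (-0.030882)×(1.290409 - 1.260465)/(-0.030882 - (-0.061711))
       = 1.320406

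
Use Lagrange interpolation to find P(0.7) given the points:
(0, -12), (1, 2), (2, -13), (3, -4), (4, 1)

Lagrange interpolation formula:
P(x) = Σ yᵢ × Lᵢ(x)
where Lᵢ(x) = Π_{j≠i} (x - xⱼ)/(xᵢ - xⱼ)

L_0(0.7) = (0.7 - 1)/(0 - 1) × (0.7 - 2)/(0 - 2) × (0.7 - 3)/(0 - 3) × (0.7 - 4)/(0 - 4) = 0.123338
L_1(0.7) = (0.7 - 0)/(1 - 0) × (0.7 - 2)/(1 - 2) × (0.7 - 3)/(1 - 3) × (0.7 - 4)/(1 - 4) = 1.151150
L_2(0.7) = (0.7 - 0)/(2 - 0) × (0.7 - 1)/(2 - 1) × (0.7 - 3)/(2 - 3) × (0.7 - 4)/(2 - 4) = -0.398475
L_3(0.7) = (0.7 - 0)/(3 - 0) × (0.7 - 1)/(3 - 1) × (0.7 - 2)/(3 - 2) × (0.7 - 4)/(3 - 4) = 0.150150
L_4(0.7) = (0.7 - 0)/(4 - 0) × (0.7 - 1)/(4 - 1) × (0.7 - 2)/(4 - 2) × (0.7 - 3)/(4 - 3) = -0.026163

P(0.7) = (-12)×L_0(0.7) + 2×L_1(0.7) + (-13)×L_2(0.7) + (-4)×L_3(0.7) + 1×L_4(0.7)
P(0.7) = 5.375662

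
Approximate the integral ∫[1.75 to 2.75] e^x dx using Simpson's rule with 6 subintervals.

f(x) = e^x
a = 1.75, b = 2.75, n = 6
h = (b - a)/n = 0.166667

Simpson's rule: (h/3)[f(x₀) + 4f(x₁) + 2f(x₂) + ... + f(xₙ)]

x_0 = 1.7500, f(x_0) = 5.754603, coefficient = 1
x_1 = 1.9167, f(x_1) = 6.798260, coefficient = 4
x_2 = 2.0833, f(x_2) = 8.031195, coefficient = 2
x_3 = 2.2500, f(x_3) = 9.487736, coefficient = 4
x_4 = 2.4167, f(x_4) = 11.208436, coefficient = 2
x_5 = 2.5833, f(x_5) = 13.241202, coefficient = 4
x_6 = 2.7500, f(x_6) = 15.642632, coefficient = 1

I ≈ (0.166667/3) × 177.985286 = 9.888071
Exact value: 9.888029
Error: 0.000042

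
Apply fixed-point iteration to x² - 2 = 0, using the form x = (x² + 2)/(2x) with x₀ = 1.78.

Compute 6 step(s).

Equation: x² - 2 = 0
Fixed-point form: x = (x² + 2)/(2x)
x₀ = 1.78

x_1 = g(1.780000) = 1.451798
x_2 = g(1.451798) = 1.414700
x_3 = g(1.414700) = 1.414214
x_4 = g(1.414214) = 1.414214
x_5 = g(1.414214) = 1.414214
x_6 = g(1.414214) = 1.414214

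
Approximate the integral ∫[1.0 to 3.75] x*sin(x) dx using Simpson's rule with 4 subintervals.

f(x) = x*sin(x)
a = 1.0, b = 3.75, n = 4
h = (b - a)/n = 0.687500

Simpson's rule: (h/3)[f(x₀) + 4f(x₁) + 2f(x₂) + ... + f(xₙ)]

x_0 = 1.0000, f(x_0) = 0.841471, coefficient = 1
x_1 = 1.6875, f(x_1) = 1.676021, coefficient = 4
x_2 = 2.3750, f(x_2) = 1.647502, coefficient = 2
x_3 = 3.0625, f(x_3) = 0.241969, coefficient = 4
x_4 = 3.7500, f(x_4) = -2.143355, coefficient = 1

I ≈ (0.687500/3) × 9.665081 = 2.214914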